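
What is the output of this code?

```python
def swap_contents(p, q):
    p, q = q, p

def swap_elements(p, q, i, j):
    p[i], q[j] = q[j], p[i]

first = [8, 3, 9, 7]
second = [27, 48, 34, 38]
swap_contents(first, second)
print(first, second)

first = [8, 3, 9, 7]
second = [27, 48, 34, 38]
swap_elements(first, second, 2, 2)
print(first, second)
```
[8, 3, 9, 7] [27, 48, 34, 38]
[8, 3, 34, 7] [27, 48, 9, 38]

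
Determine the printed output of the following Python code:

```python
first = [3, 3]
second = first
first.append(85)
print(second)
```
[3, 3, 85]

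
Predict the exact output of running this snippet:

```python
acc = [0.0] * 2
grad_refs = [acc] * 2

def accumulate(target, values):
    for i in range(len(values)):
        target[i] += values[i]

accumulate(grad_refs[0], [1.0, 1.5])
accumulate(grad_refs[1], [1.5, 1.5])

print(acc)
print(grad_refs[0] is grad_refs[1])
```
[2.5, 3.0]
True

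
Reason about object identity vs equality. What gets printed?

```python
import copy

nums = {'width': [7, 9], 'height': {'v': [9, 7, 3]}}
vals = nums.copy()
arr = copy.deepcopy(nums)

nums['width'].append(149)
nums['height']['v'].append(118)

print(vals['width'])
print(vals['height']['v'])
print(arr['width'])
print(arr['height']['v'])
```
[7, 9, 149]
[9, 7, 3, 118]
[7, 9]
[9, 7, 3]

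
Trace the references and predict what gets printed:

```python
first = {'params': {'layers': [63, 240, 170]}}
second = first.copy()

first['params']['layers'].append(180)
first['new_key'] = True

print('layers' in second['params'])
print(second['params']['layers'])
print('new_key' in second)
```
True
[63, 240, 170, 180]
False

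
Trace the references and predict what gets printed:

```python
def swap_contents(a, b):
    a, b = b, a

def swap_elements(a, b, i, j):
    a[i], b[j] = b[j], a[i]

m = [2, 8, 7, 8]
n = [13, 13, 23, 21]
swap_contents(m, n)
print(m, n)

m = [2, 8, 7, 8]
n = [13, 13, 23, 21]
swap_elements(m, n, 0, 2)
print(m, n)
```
[2, 8, 7, 8] [13, 13, 23, 21]
[23, 8, 7, 8] [13, 13, 2, 21]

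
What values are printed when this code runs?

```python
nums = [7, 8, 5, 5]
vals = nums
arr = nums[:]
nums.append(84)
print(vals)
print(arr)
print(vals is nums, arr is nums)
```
[7, 8, 5, 5, 84]
[7, 8, 5, 5]
True False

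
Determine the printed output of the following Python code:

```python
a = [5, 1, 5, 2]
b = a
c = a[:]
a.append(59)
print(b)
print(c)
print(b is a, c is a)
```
[5, 1, 5, 2, 59]
[5, 1, 5, 2]
True False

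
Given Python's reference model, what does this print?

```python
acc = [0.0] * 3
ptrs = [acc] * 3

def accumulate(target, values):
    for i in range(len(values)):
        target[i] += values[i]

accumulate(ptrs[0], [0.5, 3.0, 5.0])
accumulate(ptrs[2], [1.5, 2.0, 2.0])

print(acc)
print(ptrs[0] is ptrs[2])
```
[2.0, 5.0, 7.0]
True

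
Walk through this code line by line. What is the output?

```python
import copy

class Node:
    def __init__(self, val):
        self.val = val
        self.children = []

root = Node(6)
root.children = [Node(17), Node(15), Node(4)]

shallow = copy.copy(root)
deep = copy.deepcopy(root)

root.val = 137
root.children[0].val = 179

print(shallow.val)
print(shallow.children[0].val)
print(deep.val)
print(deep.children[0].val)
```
6
179
6
17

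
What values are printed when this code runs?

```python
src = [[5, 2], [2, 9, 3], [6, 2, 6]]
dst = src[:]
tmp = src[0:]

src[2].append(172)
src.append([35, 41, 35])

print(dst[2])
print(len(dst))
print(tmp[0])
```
[6, 2, 6, 172]
3
[5, 2]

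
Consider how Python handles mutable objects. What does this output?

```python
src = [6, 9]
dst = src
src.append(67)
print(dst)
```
[6, 9, 67]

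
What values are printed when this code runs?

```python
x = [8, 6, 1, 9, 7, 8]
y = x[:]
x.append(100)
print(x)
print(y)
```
[8, 6, 1, 9, 7, 8, 100]
[8, 6, 1, 9, 7, 8]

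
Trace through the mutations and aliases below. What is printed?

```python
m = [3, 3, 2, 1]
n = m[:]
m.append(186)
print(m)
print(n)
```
[3, 3, 2, 1, 186]
[3, 3, 2, 1]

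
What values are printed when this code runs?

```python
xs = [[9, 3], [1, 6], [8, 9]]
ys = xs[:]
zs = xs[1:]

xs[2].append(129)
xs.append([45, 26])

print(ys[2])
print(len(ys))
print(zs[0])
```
[8, 9, 129]
3
[1, 6]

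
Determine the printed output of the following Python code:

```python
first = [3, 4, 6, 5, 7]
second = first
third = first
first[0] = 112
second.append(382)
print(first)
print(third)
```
[112, 4, 6, 5, 7, 382]
[112, 4, 6, 5, 7, 382]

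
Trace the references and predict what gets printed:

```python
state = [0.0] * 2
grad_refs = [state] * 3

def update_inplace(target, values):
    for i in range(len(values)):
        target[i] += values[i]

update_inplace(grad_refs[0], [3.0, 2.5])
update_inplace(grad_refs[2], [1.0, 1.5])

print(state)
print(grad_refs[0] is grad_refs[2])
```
[4.0, 4.0]
True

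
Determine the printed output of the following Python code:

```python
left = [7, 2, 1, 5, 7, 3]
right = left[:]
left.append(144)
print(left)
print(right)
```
[7, 2, 1, 5, 7, 3, 144]
[7, 2, 1, 5, 7, 3]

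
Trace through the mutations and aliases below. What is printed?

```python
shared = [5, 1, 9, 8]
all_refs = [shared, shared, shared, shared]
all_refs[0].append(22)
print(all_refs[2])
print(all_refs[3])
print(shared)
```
[5, 1, 9, 8, 22]
[5, 1, 9, 8, 22]
[5, 1, 9, 8, 22]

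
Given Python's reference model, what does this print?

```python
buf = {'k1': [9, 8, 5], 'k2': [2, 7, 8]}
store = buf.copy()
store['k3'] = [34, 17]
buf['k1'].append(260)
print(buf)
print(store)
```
{'k1': [9, 8, 5, 260], 'k2': [2, 7, 8]}
{'k1': [9, 8, 5, 260], 'k2': [2, 7, 8], 'k3': [34, 17]}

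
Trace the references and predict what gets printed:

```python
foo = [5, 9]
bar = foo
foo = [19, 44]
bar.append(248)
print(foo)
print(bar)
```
[19, 44]
[5, 9, 248]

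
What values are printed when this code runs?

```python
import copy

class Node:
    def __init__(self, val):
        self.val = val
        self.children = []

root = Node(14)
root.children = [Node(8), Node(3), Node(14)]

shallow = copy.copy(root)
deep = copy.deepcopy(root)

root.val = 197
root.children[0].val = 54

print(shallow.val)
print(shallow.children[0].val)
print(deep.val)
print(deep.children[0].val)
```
14
54
14
8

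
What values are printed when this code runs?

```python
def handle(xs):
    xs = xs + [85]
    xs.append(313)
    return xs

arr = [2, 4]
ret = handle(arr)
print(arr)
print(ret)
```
[2, 4]
[2, 4, 85, 313]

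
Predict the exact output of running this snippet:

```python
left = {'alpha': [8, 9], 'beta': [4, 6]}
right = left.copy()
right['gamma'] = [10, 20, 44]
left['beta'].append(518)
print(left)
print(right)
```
{'alpha': [8, 9], 'beta': [4, 6, 518]}
{'alpha': [8, 9], 'beta': [4, 6, 518], 'gamma': [10, 20, 44]}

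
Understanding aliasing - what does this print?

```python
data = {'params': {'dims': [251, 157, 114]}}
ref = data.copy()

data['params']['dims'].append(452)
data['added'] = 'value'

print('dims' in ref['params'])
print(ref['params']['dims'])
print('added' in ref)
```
True
[251, 157, 114, 452]
False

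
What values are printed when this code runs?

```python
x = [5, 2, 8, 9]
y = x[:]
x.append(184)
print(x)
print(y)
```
[5, 2, 8, 9, 184]
[5, 2, 8, 9]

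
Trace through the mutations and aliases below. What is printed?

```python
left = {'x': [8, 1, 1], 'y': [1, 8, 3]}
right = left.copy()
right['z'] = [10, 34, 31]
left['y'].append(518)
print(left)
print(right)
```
{'x': [8, 1, 1], 'y': [1, 8, 3, 518]}
{'x': [8, 1, 1], 'y': [1, 8, 3, 518], 'z': [10, 34, 31]}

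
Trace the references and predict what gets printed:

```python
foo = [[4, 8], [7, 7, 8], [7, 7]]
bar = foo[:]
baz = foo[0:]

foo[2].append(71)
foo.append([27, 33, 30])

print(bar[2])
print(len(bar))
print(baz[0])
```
[7, 7, 71]
3
[4, 8]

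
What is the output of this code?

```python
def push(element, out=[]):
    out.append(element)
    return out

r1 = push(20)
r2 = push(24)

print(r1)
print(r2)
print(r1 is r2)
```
[20, 24]
[20, 24]
True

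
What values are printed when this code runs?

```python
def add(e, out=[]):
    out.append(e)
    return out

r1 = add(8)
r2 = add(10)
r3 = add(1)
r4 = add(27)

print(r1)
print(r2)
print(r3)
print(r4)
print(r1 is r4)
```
[8, 10, 1, 27]
[8, 10, 1, 27]
[8, 10, 1, 27]
[8, 10, 1, 27]
True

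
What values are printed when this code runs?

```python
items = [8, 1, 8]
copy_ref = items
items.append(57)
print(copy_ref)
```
[8, 1, 8, 57]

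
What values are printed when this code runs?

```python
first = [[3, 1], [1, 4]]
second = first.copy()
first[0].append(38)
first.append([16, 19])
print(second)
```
[[3, 1, 38], [1, 4]]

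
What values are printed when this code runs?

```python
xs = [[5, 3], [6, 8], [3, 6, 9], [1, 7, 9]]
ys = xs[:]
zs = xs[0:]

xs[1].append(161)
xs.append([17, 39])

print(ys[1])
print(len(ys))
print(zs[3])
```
[6, 8, 161]
4
[1, 7, 9]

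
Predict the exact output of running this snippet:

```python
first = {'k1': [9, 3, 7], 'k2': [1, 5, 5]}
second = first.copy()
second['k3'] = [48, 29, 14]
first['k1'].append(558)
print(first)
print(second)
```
{'k1': [9, 3, 7, 558], 'k2': [1, 5, 5]}
{'k1': [9, 3, 7, 558], 'k2': [1, 5, 5], 'k3': [48, 29, 14]}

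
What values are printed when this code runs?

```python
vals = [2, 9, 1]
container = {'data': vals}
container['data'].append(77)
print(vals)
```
[2, 9, 1, 77]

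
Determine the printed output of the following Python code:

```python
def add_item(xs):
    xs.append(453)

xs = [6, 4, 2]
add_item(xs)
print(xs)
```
[6, 4, 2, 453]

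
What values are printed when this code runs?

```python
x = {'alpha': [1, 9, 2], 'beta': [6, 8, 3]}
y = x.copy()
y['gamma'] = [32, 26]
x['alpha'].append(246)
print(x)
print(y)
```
{'alpha': [1, 9, 2, 246], 'beta': [6, 8, 3]}
{'alpha': [1, 9, 2, 246], 'beta': [6, 8, 3], 'gamma': [32, 26]}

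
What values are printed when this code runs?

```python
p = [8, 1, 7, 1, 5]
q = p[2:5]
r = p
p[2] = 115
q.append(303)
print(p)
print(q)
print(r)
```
[8, 1, 115, 1, 5]
[7, 1, 5, 303]
[8, 1, 115, 1, 5]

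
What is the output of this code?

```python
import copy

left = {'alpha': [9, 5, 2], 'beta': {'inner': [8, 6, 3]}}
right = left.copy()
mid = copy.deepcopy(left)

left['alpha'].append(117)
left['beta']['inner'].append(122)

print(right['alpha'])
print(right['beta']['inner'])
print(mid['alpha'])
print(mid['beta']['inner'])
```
[9, 5, 2, 117]
[8, 6, 3, 122]
[9, 5, 2]
[8, 6, 3]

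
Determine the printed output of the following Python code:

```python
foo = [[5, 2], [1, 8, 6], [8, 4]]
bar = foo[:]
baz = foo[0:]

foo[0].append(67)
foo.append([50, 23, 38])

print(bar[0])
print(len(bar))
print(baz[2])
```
[5, 2, 67]
3
[8, 4]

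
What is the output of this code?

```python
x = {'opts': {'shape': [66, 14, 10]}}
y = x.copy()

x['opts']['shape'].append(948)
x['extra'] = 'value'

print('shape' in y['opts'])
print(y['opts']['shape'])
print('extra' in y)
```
True
[66, 14, 10, 948]
False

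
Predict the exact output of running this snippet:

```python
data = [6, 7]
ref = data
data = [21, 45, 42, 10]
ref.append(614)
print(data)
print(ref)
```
[21, 45, 42, 10]
[6, 7, 614]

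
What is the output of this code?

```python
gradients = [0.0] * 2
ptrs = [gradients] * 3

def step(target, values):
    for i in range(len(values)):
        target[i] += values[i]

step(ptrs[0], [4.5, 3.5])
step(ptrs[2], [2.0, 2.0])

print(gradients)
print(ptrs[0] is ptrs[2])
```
[6.5, 5.5]
True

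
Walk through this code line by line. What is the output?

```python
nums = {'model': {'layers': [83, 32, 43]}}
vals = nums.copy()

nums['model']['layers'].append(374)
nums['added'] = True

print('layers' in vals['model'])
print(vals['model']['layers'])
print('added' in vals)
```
True
[83, 32, 43, 374]
False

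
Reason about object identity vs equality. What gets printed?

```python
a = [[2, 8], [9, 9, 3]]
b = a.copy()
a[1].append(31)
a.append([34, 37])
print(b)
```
[[2, 8], [9, 9, 3, 31]]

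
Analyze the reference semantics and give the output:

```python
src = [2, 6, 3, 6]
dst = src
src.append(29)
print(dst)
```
[2, 6, 3, 6, 29]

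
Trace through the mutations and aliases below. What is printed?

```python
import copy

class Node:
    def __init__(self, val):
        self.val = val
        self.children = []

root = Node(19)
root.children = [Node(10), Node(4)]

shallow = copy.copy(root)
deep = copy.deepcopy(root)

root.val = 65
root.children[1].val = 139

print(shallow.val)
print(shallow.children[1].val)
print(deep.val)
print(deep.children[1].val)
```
19
139
19
4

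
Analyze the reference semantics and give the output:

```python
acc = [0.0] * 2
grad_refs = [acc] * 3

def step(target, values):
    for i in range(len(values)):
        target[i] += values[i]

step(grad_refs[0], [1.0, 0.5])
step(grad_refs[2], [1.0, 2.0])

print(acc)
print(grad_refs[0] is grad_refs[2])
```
[2.0, 2.5]
True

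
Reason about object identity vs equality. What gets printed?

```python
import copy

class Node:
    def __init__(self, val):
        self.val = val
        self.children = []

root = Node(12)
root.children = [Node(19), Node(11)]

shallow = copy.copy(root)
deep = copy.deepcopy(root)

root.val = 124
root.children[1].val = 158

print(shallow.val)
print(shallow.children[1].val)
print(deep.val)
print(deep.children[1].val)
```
12
158
12
11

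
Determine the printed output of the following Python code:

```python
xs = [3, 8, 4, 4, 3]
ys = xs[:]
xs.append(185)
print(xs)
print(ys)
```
[3, 8, 4, 4, 3, 185]
[3, 8, 4, 4, 3]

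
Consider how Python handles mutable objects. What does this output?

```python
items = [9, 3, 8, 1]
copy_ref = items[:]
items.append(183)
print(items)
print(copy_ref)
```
[9, 3, 8, 1, 183]
[9, 3, 8, 1]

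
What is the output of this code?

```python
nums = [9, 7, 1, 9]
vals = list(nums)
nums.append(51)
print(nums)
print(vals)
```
[9, 7, 1, 9, 51]
[9, 7, 1, 9]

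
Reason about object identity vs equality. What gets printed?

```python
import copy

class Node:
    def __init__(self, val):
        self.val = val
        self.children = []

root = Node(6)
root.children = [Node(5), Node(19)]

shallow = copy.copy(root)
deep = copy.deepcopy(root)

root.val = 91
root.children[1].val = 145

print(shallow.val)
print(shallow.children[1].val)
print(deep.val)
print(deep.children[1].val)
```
6
145
6
19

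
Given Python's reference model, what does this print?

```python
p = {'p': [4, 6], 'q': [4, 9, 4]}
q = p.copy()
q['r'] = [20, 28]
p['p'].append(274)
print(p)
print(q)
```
{'p': [4, 6, 274], 'q': [4, 9, 4]}
{'p': [4, 6, 274], 'q': [4, 9, 4], 'r': [20, 28]}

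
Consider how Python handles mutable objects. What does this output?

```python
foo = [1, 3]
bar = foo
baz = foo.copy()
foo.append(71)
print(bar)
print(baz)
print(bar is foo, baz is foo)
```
[1, 3, 71]
[1, 3]
True False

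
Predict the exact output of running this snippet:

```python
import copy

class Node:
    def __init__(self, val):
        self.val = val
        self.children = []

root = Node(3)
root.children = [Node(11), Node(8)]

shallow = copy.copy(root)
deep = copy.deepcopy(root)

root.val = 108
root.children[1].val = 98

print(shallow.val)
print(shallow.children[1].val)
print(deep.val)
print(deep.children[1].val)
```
3
98
3
8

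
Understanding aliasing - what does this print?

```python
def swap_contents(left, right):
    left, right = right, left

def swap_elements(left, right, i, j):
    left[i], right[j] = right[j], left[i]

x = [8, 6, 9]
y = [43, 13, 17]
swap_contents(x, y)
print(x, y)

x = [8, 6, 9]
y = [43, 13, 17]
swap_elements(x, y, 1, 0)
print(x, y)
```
[8, 6, 9] [43, 13, 17]
[8, 43, 9] [6, 13, 17]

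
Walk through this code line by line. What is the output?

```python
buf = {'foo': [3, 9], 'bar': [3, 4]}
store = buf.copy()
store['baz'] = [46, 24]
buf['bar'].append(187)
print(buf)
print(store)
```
{'foo': [3, 9], 'bar': [3, 4, 187]}
{'foo': [3, 9], 'bar': [3, 4, 187], 'baz': [46, 24]}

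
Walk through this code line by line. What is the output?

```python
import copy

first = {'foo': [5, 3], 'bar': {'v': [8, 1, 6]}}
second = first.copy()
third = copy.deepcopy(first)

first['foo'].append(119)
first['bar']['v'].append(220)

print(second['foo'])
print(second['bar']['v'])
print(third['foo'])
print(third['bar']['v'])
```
[5, 3, 119]
[8, 1, 6, 220]
[5, 3]
[8, 1, 6]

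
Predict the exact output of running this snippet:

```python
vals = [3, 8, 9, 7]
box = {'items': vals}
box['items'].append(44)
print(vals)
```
[3, 8, 9, 7, 44]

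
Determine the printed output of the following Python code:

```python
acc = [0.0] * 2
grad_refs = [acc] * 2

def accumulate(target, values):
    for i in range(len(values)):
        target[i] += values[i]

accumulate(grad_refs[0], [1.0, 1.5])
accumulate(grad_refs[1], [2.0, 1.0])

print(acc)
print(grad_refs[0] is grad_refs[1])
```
[3.0, 2.5]
True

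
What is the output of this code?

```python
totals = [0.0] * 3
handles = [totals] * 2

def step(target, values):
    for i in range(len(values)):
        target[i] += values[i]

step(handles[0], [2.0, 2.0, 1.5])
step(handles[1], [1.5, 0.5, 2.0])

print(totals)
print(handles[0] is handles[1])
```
[3.5, 2.5, 3.5]
True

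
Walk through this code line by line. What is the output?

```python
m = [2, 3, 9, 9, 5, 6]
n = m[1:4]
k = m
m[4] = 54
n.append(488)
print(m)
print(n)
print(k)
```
[2, 3, 9, 9, 54, 6]
[3, 9, 9, 488]
[2, 3, 9, 9, 54, 6]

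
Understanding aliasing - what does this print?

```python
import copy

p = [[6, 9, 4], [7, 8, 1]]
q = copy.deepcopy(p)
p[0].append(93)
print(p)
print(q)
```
[[6, 9, 4, 93], [7, 8, 1]]
[[6, 9, 4], [7, 8, 1]]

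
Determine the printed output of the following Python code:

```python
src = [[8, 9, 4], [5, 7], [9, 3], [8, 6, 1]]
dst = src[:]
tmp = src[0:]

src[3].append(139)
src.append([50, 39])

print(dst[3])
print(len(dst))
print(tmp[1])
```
[8, 6, 1, 139]
4
[5, 7]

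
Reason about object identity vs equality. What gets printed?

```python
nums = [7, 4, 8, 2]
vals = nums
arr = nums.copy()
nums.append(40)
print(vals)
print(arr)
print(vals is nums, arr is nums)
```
[7, 4, 8, 2, 40]
[7, 4, 8, 2]
True False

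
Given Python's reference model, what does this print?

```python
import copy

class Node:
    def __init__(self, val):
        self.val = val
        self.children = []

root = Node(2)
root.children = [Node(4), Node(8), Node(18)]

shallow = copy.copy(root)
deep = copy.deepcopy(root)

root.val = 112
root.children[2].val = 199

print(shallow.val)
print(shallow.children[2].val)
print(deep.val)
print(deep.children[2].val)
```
2
199
2
18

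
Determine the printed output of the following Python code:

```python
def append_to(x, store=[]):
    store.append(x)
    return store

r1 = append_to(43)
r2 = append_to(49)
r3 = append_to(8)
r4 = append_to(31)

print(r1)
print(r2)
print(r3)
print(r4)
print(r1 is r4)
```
[43, 49, 8, 31]
[43, 49, 8, 31]
[43, 49, 8, 31]
[43, 49, 8, 31]
True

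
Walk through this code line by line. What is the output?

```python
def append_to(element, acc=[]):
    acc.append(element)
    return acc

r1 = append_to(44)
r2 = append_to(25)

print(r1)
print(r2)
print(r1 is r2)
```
[44, 25]
[44, 25]
True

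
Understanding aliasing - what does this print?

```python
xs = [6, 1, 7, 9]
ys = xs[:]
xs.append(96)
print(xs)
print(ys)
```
[6, 1, 7, 9, 96]
[6, 1, 7, 9]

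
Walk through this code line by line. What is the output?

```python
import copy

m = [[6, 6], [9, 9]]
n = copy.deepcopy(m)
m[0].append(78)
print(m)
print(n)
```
[[6, 6, 78], [9, 9]]
[[6, 6], [9, 9]]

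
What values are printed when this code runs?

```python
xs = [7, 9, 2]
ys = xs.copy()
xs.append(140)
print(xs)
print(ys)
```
[7, 9, 2, 140]
[7, 9, 2]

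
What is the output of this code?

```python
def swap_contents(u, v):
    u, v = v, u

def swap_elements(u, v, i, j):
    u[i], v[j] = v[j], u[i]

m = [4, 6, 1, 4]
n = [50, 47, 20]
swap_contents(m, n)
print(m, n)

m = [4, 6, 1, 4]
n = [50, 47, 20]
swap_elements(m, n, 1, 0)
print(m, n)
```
[4, 6, 1, 4] [50, 47, 20]
[4, 50, 1, 4] [6, 47, 20]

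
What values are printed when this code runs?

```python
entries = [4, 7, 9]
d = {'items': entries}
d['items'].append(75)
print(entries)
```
[4, 7, 9, 75]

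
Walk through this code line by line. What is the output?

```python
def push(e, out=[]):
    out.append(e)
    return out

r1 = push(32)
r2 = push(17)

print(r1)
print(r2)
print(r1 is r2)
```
[32, 17]
[32, 17]
True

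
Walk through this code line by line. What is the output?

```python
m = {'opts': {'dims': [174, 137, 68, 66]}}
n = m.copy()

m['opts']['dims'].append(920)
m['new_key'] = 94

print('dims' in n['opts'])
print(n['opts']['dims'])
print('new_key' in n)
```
True
[174, 137, 68, 66, 920]
False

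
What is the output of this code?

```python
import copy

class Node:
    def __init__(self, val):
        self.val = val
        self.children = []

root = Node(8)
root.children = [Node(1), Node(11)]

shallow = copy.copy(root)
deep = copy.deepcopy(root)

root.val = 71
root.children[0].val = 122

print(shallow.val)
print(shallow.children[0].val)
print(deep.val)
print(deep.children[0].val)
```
8
122
8
1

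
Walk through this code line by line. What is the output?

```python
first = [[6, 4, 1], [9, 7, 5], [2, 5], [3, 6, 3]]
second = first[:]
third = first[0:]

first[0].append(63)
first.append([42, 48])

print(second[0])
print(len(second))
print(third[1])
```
[6, 4, 1, 63]
4
[9, 7, 5]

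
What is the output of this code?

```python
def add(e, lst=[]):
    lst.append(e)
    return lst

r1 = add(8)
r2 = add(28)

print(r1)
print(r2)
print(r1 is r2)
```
[8, 28]
[8, 28]
True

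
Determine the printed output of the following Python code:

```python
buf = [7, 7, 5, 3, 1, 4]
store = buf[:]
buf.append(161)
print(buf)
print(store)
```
[7, 7, 5, 3, 1, 4, 161]
[7, 7, 5, 3, 1, 4]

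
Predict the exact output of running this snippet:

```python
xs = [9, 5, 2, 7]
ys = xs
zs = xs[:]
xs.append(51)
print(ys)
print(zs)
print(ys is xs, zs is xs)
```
[9, 5, 2, 7, 51]
[9, 5, 2, 7]
True False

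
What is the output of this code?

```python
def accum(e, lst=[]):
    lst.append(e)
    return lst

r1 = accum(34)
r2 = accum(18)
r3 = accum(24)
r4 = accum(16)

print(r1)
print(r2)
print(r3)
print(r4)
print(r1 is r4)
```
[34, 18, 24, 16]
[34, 18, 24, 16]
[34, 18, 24, 16]
[34, 18, 24, 16]
True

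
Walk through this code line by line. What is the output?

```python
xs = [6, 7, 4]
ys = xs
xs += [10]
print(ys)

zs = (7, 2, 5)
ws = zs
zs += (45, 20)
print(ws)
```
[6, 7, 4, 10]
(7, 2, 5)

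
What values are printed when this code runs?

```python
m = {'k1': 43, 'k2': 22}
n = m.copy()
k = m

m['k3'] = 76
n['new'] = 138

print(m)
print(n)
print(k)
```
{'k1': 43, 'k2': 22, 'k3': 76}
{'k1': 43, 'k2': 22, 'new': 138}
{'k1': 43, 'k2': 22, 'k3': 76}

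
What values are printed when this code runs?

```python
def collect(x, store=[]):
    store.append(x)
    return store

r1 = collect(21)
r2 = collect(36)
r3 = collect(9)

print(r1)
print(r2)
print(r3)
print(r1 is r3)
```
[21, 36, 9]
[21, 36, 9]
[21, 36, 9]
True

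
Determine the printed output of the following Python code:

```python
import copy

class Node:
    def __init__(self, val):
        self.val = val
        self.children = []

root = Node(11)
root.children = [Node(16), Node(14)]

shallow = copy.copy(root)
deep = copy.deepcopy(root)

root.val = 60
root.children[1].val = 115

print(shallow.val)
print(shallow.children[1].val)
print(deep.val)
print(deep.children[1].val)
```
11
115
11
14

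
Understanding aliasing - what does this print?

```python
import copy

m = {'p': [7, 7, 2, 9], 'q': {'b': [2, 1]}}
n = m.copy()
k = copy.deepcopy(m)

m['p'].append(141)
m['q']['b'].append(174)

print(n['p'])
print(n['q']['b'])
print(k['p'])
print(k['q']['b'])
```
[7, 7, 2, 9, 141]
[2, 1, 174]
[7, 7, 2, 9]
[2, 1]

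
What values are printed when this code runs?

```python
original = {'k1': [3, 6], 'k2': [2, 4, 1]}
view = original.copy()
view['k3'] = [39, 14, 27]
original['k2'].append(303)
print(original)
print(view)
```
{'k1': [3, 6], 'k2': [2, 4, 1, 303]}
{'k1': [3, 6], 'k2': [2, 4, 1, 303], 'k3': [39, 14, 27]}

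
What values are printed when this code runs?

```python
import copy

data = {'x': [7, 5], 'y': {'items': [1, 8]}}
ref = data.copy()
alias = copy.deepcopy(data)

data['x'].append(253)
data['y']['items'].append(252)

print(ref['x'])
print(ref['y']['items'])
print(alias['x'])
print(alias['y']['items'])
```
[7, 5, 253]
[1, 8, 252]
[7, 5]
[1, 8]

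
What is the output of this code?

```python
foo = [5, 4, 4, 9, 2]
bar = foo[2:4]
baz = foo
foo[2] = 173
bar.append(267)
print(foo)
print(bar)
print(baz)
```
[5, 4, 173, 9, 2]
[4, 9, 267]
[5, 4, 173, 9, 2]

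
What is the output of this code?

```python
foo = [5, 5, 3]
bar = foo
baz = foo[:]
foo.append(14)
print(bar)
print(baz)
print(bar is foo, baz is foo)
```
[5, 5, 3, 14]
[5, 5, 3]
True False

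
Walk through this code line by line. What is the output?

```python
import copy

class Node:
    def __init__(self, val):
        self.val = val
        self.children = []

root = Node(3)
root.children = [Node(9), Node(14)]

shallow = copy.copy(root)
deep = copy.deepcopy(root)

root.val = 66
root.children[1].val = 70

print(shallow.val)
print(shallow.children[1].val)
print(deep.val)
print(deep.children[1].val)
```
3
70
3
14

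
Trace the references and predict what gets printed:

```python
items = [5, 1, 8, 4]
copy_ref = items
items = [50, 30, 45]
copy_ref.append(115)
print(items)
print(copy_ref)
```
[50, 30, 45]
[5, 1, 8, 4, 115]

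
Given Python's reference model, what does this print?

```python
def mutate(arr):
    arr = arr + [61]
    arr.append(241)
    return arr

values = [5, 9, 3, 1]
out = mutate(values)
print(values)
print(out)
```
[5, 9, 3, 1]
[5, 9, 3, 1, 61, 241]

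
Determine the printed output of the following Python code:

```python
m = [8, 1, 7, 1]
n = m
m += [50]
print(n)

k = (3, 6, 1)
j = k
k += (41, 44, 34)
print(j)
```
[8, 1, 7, 1, 50]
(3, 6, 1)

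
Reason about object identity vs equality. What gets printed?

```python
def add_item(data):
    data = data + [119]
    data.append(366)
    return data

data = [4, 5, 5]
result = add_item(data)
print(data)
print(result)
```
[4, 5, 5]
[4, 5, 5, 119, 366]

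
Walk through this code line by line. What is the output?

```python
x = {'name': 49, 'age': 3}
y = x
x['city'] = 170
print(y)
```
{'name': 49, 'age': 3, 'city': 170}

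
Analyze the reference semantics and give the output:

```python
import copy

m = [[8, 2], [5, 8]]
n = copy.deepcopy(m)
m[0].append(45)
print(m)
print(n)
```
[[8, 2, 45], [5, 8]]
[[8, 2], [5, 8]]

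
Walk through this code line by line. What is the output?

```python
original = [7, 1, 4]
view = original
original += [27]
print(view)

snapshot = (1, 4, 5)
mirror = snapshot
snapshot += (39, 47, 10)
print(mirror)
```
[7, 1, 4, 27]
(1, 4, 5)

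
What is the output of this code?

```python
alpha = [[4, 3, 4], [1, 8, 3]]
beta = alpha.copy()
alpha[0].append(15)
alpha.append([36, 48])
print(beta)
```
[[4, 3, 4, 15], [1, 8, 3]]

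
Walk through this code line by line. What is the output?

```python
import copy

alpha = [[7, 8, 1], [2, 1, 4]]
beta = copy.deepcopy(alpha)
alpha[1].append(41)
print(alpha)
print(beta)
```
[[7, 8, 1], [2, 1, 4, 41]]
[[7, 8, 1], [2, 1, 4]]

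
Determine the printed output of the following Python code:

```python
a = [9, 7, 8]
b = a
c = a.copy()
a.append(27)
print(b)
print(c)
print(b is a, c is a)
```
[9, 7, 8, 27]
[9, 7, 8]
True False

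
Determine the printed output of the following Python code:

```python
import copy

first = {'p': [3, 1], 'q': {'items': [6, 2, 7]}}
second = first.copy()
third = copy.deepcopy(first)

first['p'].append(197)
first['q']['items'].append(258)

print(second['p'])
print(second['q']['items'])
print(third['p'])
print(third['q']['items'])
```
[3, 1, 197]
[6, 2, 7, 258]
[3, 1]
[6, 2, 7]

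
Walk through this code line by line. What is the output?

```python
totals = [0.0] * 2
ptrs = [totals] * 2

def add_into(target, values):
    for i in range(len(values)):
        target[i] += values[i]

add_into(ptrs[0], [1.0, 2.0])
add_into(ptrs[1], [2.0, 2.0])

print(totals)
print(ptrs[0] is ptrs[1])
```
[3.0, 4.0]
True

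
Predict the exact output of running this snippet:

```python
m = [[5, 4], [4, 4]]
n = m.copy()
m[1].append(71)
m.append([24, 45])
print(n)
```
[[5, 4], [4, 4, 71]]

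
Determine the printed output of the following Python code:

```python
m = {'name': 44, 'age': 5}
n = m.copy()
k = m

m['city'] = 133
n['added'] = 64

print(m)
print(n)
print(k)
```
{'name': 44, 'age': 5, 'city': 133}
{'name': 44, 'age': 5, 'added': 64}
{'name': 44, 'age': 5, 'city': 133}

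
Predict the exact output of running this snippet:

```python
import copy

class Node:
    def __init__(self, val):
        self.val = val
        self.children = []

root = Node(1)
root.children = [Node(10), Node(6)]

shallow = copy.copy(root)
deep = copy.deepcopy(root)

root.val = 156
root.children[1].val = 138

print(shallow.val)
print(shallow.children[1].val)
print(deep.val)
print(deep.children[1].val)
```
1
138
1
6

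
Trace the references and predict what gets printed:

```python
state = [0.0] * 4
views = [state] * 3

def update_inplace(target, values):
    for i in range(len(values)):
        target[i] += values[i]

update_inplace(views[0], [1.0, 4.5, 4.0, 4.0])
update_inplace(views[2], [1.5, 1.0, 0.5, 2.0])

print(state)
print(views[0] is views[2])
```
[2.5, 5.5, 4.5, 6.0]
True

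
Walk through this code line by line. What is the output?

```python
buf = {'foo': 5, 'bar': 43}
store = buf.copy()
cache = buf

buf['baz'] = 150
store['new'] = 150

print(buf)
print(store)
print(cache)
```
{'foo': 5, 'bar': 43, 'baz': 150}
{'foo': 5, 'bar': 43, 'new': 150}
{'foo': 5, 'bar': 43, 'baz': 150}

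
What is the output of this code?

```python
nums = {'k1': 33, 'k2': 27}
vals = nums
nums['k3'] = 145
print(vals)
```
{'k1': 33, 'k2': 27, 'k3': 145}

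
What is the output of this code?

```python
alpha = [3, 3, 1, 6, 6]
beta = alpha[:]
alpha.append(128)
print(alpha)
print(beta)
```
[3, 3, 1, 6, 6, 128]
[3, 3, 1, 6, 6]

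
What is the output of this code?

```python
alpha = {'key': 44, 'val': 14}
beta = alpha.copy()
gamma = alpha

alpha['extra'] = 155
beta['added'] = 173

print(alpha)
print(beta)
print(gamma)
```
{'key': 44, 'val': 14, 'extra': 155}
{'key': 44, 'val': 14, 'added': 173}
{'key': 44, 'val': 14, 'extra': 155}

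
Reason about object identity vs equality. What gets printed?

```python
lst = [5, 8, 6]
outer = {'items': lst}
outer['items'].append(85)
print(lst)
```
[5, 8, 6, 85]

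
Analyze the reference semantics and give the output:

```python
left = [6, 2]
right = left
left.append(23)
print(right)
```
[6, 2, 23]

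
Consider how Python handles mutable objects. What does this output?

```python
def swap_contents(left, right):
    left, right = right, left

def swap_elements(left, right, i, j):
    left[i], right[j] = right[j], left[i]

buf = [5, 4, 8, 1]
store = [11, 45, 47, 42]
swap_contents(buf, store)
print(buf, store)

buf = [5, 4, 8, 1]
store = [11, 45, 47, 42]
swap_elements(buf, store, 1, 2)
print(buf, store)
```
[5, 4, 8, 1] [11, 45, 47, 42]
[5, 47, 8, 1] [11, 45, 4, 42]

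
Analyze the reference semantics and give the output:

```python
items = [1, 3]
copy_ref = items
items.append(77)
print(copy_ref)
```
[1, 3, 77]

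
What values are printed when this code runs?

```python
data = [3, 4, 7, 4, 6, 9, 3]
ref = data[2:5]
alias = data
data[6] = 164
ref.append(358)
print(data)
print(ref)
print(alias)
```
[3, 4, 7, 4, 6, 9, 164]
[7, 4, 6, 358]
[3, 4, 7, 4, 6, 9, 164]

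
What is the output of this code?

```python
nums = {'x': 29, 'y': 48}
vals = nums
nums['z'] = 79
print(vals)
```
{'x': 29, 'y': 48, 'z': 79}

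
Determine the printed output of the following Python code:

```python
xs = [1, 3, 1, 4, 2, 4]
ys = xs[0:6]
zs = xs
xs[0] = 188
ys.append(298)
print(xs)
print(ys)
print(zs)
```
[188, 3, 1, 4, 2, 4]
[1, 3, 1, 4, 2, 4, 298]
[188, 3, 1, 4, 2, 4]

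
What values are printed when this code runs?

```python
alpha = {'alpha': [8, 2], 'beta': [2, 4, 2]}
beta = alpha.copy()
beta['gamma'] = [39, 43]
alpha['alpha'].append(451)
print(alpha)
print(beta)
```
{'alpha': [8, 2, 451], 'beta': [2, 4, 2]}
{'alpha': [8, 2, 451], 'beta': [2, 4, 2], 'gamma': [39, 43]}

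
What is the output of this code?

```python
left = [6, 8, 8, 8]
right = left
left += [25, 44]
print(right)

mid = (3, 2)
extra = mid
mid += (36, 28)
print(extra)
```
[6, 8, 8, 8, 25, 44]
(3, 2)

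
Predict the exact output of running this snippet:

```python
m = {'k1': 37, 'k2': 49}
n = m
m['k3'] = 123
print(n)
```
{'k1': 37, 'k2': 49, 'k3': 123}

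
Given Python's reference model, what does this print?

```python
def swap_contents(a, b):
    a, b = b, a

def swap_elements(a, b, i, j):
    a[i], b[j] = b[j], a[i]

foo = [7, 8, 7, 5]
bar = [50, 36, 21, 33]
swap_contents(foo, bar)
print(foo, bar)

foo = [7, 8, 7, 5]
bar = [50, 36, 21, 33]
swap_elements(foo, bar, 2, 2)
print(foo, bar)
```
[7, 8, 7, 5] [50, 36, 21, 33]
[7, 8, 21, 5] [50, 36, 7, 33]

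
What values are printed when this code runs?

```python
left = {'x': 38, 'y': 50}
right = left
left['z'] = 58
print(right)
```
{'x': 38, 'y': 50, 'z': 58}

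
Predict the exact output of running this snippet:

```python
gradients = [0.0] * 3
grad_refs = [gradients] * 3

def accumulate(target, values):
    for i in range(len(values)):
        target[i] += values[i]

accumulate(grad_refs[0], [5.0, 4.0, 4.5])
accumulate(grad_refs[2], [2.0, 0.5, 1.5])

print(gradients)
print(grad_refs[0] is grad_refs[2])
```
[7.0, 4.5, 6.0]
True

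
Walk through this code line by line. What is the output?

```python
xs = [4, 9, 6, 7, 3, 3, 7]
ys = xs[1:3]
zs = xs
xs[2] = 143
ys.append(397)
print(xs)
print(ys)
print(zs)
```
[4, 9, 143, 7, 3, 3, 7]
[9, 6, 397]
[4, 9, 143, 7, 3, 3, 7]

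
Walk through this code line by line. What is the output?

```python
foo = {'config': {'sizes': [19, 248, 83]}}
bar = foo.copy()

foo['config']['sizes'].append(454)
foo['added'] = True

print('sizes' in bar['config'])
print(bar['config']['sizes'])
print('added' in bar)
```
True
[19, 248, 83, 454]
False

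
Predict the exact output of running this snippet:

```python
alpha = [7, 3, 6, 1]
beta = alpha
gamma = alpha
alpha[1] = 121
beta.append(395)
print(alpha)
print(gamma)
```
[7, 121, 6, 1, 395]
[7, 121, 6, 1, 395]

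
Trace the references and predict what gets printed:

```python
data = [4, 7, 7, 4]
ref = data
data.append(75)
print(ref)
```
[4, 7, 7, 4, 75]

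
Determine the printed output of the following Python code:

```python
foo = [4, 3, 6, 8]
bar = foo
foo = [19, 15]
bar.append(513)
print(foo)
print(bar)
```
[19, 15]
[4, 3, 6, 8, 513]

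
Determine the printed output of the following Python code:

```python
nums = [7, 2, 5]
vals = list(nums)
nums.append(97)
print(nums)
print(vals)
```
[7, 2, 5, 97]
[7, 2, 5]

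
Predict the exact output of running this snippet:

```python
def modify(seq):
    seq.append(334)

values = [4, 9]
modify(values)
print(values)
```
[4, 9, 334]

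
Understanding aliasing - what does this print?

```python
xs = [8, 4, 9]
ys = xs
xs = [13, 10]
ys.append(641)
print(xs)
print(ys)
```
[13, 10]
[8, 4, 9, 641]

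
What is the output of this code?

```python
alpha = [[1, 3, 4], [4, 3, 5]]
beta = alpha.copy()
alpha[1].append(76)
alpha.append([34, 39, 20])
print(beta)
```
[[1, 3, 4], [4, 3, 5, 76]]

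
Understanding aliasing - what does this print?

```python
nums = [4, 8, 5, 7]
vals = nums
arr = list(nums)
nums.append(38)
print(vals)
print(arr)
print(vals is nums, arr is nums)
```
[4, 8, 5, 7, 38]
[4, 8, 5, 7]
True False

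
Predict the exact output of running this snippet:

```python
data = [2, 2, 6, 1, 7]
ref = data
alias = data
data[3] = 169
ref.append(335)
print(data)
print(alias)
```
[2, 2, 6, 169, 7, 335]
[2, 2, 6, 169, 7, 335]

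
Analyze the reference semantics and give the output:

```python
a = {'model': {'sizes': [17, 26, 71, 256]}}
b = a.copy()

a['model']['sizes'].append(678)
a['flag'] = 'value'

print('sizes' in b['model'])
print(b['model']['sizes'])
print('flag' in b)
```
True
[17, 26, 71, 256, 678]
False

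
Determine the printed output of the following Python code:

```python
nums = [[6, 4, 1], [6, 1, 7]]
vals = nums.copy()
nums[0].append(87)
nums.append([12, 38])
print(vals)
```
[[6, 4, 1, 87], [6, 1, 7]]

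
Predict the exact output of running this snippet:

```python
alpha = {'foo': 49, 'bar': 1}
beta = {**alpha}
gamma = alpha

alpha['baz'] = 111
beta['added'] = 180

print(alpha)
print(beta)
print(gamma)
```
{'foo': 49, 'bar': 1, 'baz': 111}
{'foo': 49, 'bar': 1, 'added': 180}
{'foo': 49, 'bar': 1, 'baz': 111}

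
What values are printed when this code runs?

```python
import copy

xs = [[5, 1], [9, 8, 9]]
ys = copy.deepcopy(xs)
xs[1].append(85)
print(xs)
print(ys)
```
[[5, 1], [9, 8, 9, 85]]
[[5, 1], [9, 8, 9]]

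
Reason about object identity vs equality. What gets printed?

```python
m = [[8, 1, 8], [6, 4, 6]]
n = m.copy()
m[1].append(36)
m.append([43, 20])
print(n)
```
[[8, 1, 8], [6, 4, 6, 36]]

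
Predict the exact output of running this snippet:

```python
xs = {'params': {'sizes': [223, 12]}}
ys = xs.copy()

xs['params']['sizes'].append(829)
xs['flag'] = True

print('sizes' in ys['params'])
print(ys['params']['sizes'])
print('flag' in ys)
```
True
[223, 12, 829]
False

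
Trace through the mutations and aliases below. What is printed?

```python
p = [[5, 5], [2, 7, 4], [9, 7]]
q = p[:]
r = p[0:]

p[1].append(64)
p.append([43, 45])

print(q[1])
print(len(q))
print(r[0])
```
[2, 7, 4, 64]
3
[5, 5]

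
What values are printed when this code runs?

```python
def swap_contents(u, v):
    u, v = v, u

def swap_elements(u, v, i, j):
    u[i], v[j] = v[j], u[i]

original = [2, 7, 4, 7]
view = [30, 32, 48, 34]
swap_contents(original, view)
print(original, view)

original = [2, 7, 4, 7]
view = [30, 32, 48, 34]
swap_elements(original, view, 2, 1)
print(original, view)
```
[2, 7, 4, 7] [30, 32, 48, 34]
[2, 7, 32, 7] [30, 4, 48, 34]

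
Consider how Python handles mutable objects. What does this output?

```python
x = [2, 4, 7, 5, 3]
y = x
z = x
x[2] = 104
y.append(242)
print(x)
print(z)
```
[2, 4, 104, 5, 3, 242]
[2, 4, 104, 5, 3, 242]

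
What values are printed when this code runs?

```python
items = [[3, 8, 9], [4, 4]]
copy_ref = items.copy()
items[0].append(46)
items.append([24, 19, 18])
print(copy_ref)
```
[[3, 8, 9, 46], [4, 4]]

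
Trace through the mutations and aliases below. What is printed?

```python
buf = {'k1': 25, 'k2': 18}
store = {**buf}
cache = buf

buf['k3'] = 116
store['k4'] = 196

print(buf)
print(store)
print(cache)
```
{'k1': 25, 'k2': 18, 'k3': 116}
{'k1': 25, 'k2': 18, 'k4': 196}
{'k1': 25, 'k2': 18, 'k3': 116}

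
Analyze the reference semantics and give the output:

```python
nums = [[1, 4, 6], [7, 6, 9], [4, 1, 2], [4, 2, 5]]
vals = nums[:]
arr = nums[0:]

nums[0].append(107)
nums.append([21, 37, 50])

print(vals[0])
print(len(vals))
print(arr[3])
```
[1, 4, 6, 107]
4
[4, 2, 5]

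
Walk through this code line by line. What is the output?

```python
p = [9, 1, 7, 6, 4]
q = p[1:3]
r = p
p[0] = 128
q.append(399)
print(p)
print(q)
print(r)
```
[128, 1, 7, 6, 4]
[1, 7, 399]
[128, 1, 7, 6, 4]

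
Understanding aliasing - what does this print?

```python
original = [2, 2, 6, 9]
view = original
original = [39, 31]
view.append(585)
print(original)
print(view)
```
[39, 31]
[2, 2, 6, 9, 585]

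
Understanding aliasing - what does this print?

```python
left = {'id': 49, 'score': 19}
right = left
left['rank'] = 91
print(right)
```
{'id': 49, 'score': 19, 'rank': 91}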